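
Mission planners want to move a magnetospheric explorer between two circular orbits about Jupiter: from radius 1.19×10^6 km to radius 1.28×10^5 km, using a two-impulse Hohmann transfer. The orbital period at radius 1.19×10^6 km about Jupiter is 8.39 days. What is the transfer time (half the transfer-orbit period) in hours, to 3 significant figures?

From Kepler's third law T² = 4π²r³/μ at r = 1.19×10^6 km, T = 8.39 days = 8.39 × 86400 s = 7.24896×10^5 s: μ = 4π²r³/T² = 1.26605×10^8 km³/s².
The Hohmann ellipse has a_t = (r₁ + r₂)/2 = 6.590×10^5 km.
By Kepler's third law the transfer-orbit period is T = 2π√(a_t³/μ), so t = T/2 = 1.494×10^5 s.
Converting: 1.494×10^5 s ÷ 3600 s/hour = 41.5 hours.

t = 41.5 hours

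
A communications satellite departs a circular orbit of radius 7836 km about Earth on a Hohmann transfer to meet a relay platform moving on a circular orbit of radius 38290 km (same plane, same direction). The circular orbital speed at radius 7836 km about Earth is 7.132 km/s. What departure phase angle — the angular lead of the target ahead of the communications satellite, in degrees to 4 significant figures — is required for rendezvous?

From the circular-orbit relation v² = μ/r at r = 7836 km: μ = v²r = (7.132)² × 7836 = 3.98581×10^5 km³/s².
Transfer-ellipse semi-major axis a_t = (r₁ + r₂)/2 = (7836 + 38290)/2 = 23063 km.
The half-period of the transfer ellipse is t = π√(a_t³/μ) = 17429 s.
Target angular speed ω₂ = √(μ/r₂³) = 8.4262×10^-5 rad/s.
Angle swept by the target during transfer: ω₂·t = 1.4686 rad = 84.14°.
The communications satellite traverses 180° on the transfer ellipse, so the target must lead by 180° − 84.14° = 95.86°.

φ = 95.86°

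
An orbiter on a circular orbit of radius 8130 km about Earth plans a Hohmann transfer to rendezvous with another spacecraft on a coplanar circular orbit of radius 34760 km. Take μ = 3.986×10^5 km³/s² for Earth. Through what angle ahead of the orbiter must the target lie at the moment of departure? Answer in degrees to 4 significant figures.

Transfer-ellipse semi-major axis a_t = (r₁ + r₂)/2 = (8130 + 34760)/2 = 21445 km.
The half-period of the transfer ellipse is t = π√(a_t³/μ) = 15627 s.
Target angular speed ω₂ = √(μ/r₂³) = 9.7420×10^-5 rad/s.
Angle swept by the target during transfer: ω₂·t = 1.5224 rad = 87.23°.
Arrival is 180° from departure on the ellipse, so φ = 180° − 87.23° = 92.77°.

φ = 92.77°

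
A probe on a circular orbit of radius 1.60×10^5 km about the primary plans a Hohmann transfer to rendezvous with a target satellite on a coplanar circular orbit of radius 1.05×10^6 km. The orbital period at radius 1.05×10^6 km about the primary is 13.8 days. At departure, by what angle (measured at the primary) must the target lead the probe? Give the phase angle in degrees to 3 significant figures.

φ = 101°

From Kepler's third law T² = 4π²r³/μ at r = 1.05×10^6 km, T = 13.8 days = 13.8 × 86400 s = 1.19232×10^6 s: μ = 4π²r³/T² = 3.21471×10^7 km³/s².
Transfer-ellipse semi-major axis a_t = (r₁ + r₂)/2 = (1.600×10^5 + 1.050×10^6)/2 = 6.050×10^5 km.
Transfer time t = π√(a_t³/μ) = 2.60743×10^5 s.
Target angular speed ω₂ = √(μ/r₂³) = 5.26971×10^-6 rad/s.
Angle swept by the target during transfer: ω₂·t = 1.37404 rad = 78.73°.
The probe traverses 180° on the transfer ellipse, so the target must lead by 180° − 78.73° = 101°.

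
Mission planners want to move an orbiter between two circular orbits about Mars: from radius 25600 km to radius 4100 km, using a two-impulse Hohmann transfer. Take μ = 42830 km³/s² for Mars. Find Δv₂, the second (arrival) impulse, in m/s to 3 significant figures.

Δv₂ = 1010 m/s

Semi-major axis of the transfer orbit: a_t = (25600 + 4100)/2 = 14850 km.
Circular speed at r = 4100 km: v_c = √(μ/r) = 3.232 km/s.
Vis-viva on the transfer ellipse at r = 4100 km gives v_t = √[μ(2/r − 1/a_t)] = 4.244 km/s.
Δv₂ = |v_t − v_c| = |4.244 − 3.232| = 1.012 km/s.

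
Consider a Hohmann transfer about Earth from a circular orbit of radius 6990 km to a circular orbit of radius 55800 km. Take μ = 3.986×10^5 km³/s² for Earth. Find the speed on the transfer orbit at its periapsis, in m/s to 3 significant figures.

The Hohmann ellipse has a_t = (r₁ + r₂)/2 = 31395 km.
The periapsis of the transfer ellipse is at r = 6990 km.
Vis-viva: v = √[μ(2/r − 1/a_t)] = √[3.986×10^5 × (2/6990 − 1/31395)] = 10.07 km/s.

v = 10100 m/s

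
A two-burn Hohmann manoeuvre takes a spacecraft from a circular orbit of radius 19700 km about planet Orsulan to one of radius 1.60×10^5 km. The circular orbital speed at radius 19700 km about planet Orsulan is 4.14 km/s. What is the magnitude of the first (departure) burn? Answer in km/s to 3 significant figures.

From the circular-orbit relation v² = μ/r at r = 19700 km: μ = v²r = (4.14)² × 19700 = 3.37650×10^5 km³/s².
Semi-major axis of the transfer orbit: a_t = (19700 + 1.600×10^5)/2 = 89850 km.
Circular speed at r = 19700 km: v_c = √(μ/r) = 4.140 km/s.
Transfer-orbit speed at the same r (vis-viva, a = a_t): v_t = √[μ(2/r − 1/a_t)] = 5.525 km/s.
Δv₁ = |v_t − v_c| = |5.525 − 4.140| = 1.385 km/s.

Δv₁ = 1.38 km/s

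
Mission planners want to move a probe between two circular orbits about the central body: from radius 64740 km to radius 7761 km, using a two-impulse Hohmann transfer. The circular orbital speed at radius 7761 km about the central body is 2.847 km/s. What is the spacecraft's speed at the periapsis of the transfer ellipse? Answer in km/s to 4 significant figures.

v = 3.805 km/s

From the circular-orbit relation v² = μ/r at r = 7761 km: μ = v²r = (2.847)² × 7761 = 62906.1 km³/s².
Transfer-ellipse semi-major axis a_t = (r₁ + r₂)/2 = (64740 + 7761)/2 = 36250.5 km.
The periapsis of the transfer ellipse is at r = 7761 km.
From the vis-viva equation, v = √[μ(2/r − 1/a_t)] = 3.805 km/s.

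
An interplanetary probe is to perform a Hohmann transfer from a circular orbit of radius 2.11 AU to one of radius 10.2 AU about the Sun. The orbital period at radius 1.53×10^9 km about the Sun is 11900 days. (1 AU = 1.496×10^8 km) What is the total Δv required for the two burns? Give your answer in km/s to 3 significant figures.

Δv = 9.80 km/s

From Kepler's third law T² = 4π²r³/μ at r = 1.53×10^9 km, T = 11900 days = 11900 × 86400 s = 1.02816×10^9 s: μ = 4π²r³/T² = 1.33756×10^11 km³/s².
In km: r₁ = 2.11 × 1.496×10^8 = 3.15656×10^8 km; r₂ = 10.2 × 1.496×10^8 = 1.52592×10^9 km.
Semi-major axis of the transfer orbit: a_t = (3.15656×10^8 + 1.52592×10^9)/2 = 9.20788×10^8 km.
Circular speed at r₁: v₁ = √(μ/r₁) = √(1.33756×10^11/3.15656×10^8) = 20.585 km/s.
Transfer-orbit speed at r₁ (vis-viva): v_p = √[μ(2/r₁ − 1/a_t)] = 26.499 km/s.
First burn Δv₁ = |v_p − v₁| = 5.914 km/s.
At r₂, v₂ = √(μ/r₂) = 9.3625 km/s.
Transfer-orbit speed at r₂: v_a = √[μ(2/r₂ − 1/a_t)] = 5.4817 km/s.
Second burn Δv₂ = |v₂ − v_a| = 3.881 km/s.
Total Δv = Δv₁ + Δv₂ = 9.795 km/s.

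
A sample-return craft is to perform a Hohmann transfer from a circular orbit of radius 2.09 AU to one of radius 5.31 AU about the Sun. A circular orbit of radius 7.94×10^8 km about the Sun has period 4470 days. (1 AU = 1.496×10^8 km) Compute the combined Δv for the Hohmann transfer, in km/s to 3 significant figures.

Δv = 7.28 km/s

From Kepler's third law T² = 4π²r³/μ at r = 7.94×10^8 km, T = 4470 days = 4470 × 86400 s = 3.86208×10^8 s: μ = 4π²r³/T² = 1.32489×10^11 km³/s².
In km: r₁ = 2.09 × 1.496×10^8 = 3.12664×10^8 km; r₂ = 5.31 × 1.496×10^8 = 7.94376×10^8 km.
The Hohmann ellipse has a_t = (r₁ + r₂)/2 = 5.5352×10^8 km.
Circular speed at r₁: v₁ = √(μ/r₁) = √(1.32489×10^11/3.12664×10^8) = 20.58498 km/s.
Transfer-orbit speed at r₁ (v² = μ(2/r − 1/a)): v_p = √[μ(2/r₁ − 1/a_t)] = 24.66021 km/s.
First burn Δv₁ = |v_p − v₁| = 4.07523 km/s.
Circular speed at r₂: v₂ = √(μ/r₂) = 12.914461 km/s.
Transfer-orbit speed at r₂: v_a = √[μ(2/r₂ − 1/a_t)] = 9.7061853 km/s.
Second burn Δv₂ = |v₂ − v_a| = 3.20828 km/s.
Δv = Δv₁ + Δv₂ = 4.07523 + 3.20828 = 7.284 km/s.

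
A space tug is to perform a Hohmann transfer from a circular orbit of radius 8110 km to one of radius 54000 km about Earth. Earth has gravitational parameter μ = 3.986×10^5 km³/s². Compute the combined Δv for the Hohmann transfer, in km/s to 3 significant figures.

Δv = 3.56 km/s

Semi-major axis of the transfer orbit: a_t = (8110 + 54000)/2 = 31055 km.
Circular speed at r₁: v₁ = √(μ/r₁) = √(3.986×10^5/8110) = 7.011 km/s.
On the transfer ellipse at r₁, vis-viva gives v_p = √[μ(2/r₁ − 1/a_t)] = 9.245 km/s.
First burn Δv₁ = |v_p − v₁| = 2.234 km/s.
At r₂, v₂ = √(μ/r₂) = 2.71689 km/s.
Transfer-orbit speed at r₂: v_a = √[μ(2/r₂ − 1/a_t)] = 1.38841 km/s.
Second burn Δv₂ = |v₂ − v_a| = 1.328 km/s.
Δv = Δv₁ + Δv₂ = 2.234 + 1.328 = 3.562 km/s.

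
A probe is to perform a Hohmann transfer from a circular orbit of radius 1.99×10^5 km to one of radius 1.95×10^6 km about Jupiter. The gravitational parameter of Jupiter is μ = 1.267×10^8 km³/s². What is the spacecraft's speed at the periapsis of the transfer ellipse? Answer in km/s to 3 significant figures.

Semi-major axis of the transfer orbit: a_t = (1.990×10^5 + 1.950×10^6)/2 = 1.0745×10^6 km.
At periapsis, r = 1.990×10^5 km.
From the vis-viva equation, v = √[μ(2/r − 1/a_t)] = 33.99 km/s.

v = 34.0 km/s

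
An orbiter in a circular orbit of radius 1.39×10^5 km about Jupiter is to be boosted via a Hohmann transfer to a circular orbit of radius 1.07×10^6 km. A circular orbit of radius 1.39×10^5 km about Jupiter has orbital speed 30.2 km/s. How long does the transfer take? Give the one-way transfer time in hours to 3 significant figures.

From the circular-orbit relation v² = μ/r at r = 1.39×10^5 km: μ = v²r = (30.2)² × 1.39×10^5 = 1.26774×10^8 km³/s².
Semi-major axis of the transfer orbit: a_t = (1.390×10^5 + 1.070×10^6)/2 = 6.045×10^5 km.
Half the transfer-orbit period gives t = π√(a_t³/μ) = 1.311×10^5 s.
Converting: 1.311×10^5 s ÷ 3600 s/hour = 36.4 hours.

t = 36.4 hours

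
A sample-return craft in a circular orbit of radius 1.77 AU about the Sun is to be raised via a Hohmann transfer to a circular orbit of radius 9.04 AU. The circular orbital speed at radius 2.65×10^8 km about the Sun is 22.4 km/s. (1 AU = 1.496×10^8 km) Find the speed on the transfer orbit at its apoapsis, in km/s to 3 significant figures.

From the circular-orbit relation v² = μ/r at r = 2.65×10^8 km: μ = v²r = (22.4)² × 2.65×10^8 = 1.32966×10^11 km³/s².
In km: r₁ = 1.77 × 1.496×10^8 = 2.64792×10^8 km; r₂ = 9.04 × 1.496×10^8 = 1.352384×10^9 km.
The Hohmann ellipse has a_t = (r₁ + r₂)/2 = 8.08588×10^8 km.
At apoapsis, r = 1.352384×10^9 km.
From the vis-viva equation, v = √[μ(2/r − 1/a_t)] = 5.674 km/s.

v = 5.67 km/s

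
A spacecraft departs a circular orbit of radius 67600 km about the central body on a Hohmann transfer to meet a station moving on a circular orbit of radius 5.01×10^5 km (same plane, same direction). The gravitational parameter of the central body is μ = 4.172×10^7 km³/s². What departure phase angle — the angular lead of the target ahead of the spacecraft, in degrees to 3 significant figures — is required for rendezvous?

φ = 103°

Transfer-ellipse semi-major axis a_t = (r₁ + r₂)/2 = (67600 + 5.010×10^5)/2 = 2.843×10^5 km.
Transfer time t = π√(a_t³/μ) = 73730 s.
The target's mean motion on its circular orbit is ω₂ = √(μ/r₂³) = 1.821×10^-5 rad/s.
Angle swept by the target during transfer: ω₂·t = 1.343 rad = 76.95°.
Arrival is 180° from departure on the ellipse, so φ = 180° − 76.95° = 103°.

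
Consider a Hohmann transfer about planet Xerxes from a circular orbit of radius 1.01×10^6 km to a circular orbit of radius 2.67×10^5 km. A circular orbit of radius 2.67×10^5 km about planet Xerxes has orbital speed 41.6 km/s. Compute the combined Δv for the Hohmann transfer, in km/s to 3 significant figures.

From the circular-orbit relation v² = μ/r at r = 2.67×10^5 km: μ = v²r = (41.6)² × 2.67×10^5 = 4.62060×10^8 km³/s².
The Hohmann ellipse has a_t = (r₁ + r₂)/2 = 6.385×10^5 km.
At r₁ the circular-orbit speed is v₁ = √(μ/r₁) = 21.389 km/s.
On the transfer ellipse at r₁, vis-viva equation gives v_a = √[μ(2/r₁ − 1/a_t)] = 13.831 km/s.
First burn Δv₁ = |v_a − v₁| = 7.558 km/s.
At r₂, v₂ = √(μ/r₂) = 41.60 km/s.
Transfer-orbit speed at r₂: v_p = √[μ(2/r₂ − 1/a_t)] = 52.32 km/s.
Second burn Δv₂ = |v₂ − v_p| = 10.72 km/s.
Δv = Δv₁ + Δv₂ = 7.558 + 10.72 = 18.28 km/s.

Δv = 18.3 km/s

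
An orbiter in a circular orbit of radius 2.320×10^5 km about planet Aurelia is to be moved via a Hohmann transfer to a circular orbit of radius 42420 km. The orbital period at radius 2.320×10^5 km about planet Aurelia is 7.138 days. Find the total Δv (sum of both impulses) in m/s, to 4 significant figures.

Δv = 2709 m/s

From Kepler's third law T² = 4π²r³/μ at r = 2.320×10^5 km, T = 7.138 days = 7.138 × 86400 s = 6.167232×10^5 s: μ = 4π²r³/T² = 1.29611×10^6 km³/s².
The Hohmann ellipse has a_t = (r₁ + r₂)/2 = 1.3721×10^5 km.
Circular speed at r₁: v₁ = √(μ/r₁) = √(1.29611×10^6/2.320×10^5) = 2.3636 km/s.
Transfer-orbit speed at r₁ (v² = μ(2/r − 1/a)): v_a = √[μ(2/r₁ − 1/a_t)] = 1.3142 km/s.
First burn Δv₁ = |v_a − v₁| = 1.049 km/s.
At r₂, v₂ = √(μ/r₂) = 5.528 km/s.
Transfer-orbit speed at r₂: v_p = √[μ(2/r₂ − 1/a_t)] = 7.188 km/s.
Second burn Δv₂ = |v₂ − v_p| = 1.660 km/s.
Total Δv = Δv₁ + Δv₂ = 2.709 km/s.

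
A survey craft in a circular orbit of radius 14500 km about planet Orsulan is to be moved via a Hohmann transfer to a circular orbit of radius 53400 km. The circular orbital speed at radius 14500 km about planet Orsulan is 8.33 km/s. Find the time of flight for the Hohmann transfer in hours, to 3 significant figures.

t = 5.44 hours

From the circular-orbit relation v² = μ/r at r = 14500 km: μ = v²r = (8.33)² × 14500 = 1.00614×10^6 km³/s².
Semi-major axis of the transfer orbit: a_t = (14500 + 53400)/2 = 33950 km.
By Kepler's third law the transfer-orbit period is T = 2π√(a_t³/μ), so t = T/2 = 19590 s.
Converting: 19590 s ÷ 3600 s/hour = 5.44 hours.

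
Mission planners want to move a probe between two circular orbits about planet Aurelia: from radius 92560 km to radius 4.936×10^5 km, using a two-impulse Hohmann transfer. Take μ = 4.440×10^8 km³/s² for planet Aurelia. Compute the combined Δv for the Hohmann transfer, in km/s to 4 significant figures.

Δv = 33.76 km/s

Semi-major axis of the transfer orbit: a_t = (92560 + 4.936×10^5)/2 = 2.9308×10^5 km.
At r₁ the circular-orbit speed is v₁ = √(μ/r₁) = 69.26 km/s.
Transfer-orbit speed at r₁ (v² = μ(2/r − 1/a)): v_p = √[μ(2/r₁ − 1/a_t)] = 89.88 km/s.
First burn Δv₁ = |v_p − v₁| = 20.62 km/s.
Circular speed at r₂: v₂ = √(μ/r₂) = 29.99 km/s.
Transfer-orbit speed at r₂: v_a = √[μ(2/r₂ − 1/a_t)] = 16.85 km/s.
Second burn Δv₂ = |v₂ − v_a| = 13.14 km/s.
Δv = Δv₁ + Δv₂ = 20.62 + 13.14 = 33.76 km/s.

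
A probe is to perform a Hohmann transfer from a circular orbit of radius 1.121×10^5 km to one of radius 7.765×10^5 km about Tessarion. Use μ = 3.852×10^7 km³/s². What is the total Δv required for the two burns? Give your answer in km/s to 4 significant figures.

Transfer-ellipse semi-major axis a_t = (r₁ + r₂)/2 = (1.121×10^5 + 7.765×10^5)/2 = 4.443×10^5 km.
At r₁ the circular-orbit speed is v₁ = √(μ/r₁) = 18.537 km/s.
On the transfer ellipse at r₁, vis-viva gives v_p = √[μ(2/r₁ − 1/a_t)] = 24.506 km/s.
First burn Δv₁ = |v_p − v₁| = 5.969 km/s.
At r₂, v₂ = √(μ/r₂) = 7.043 km/s.
Transfer-orbit speed at r₂: v_a = √[μ(2/r₂ − 1/a_t)] = 3.538 km/s.
Second burn Δv₂ = |v₂ − v_a| = 3.505 km/s.
Total Δv = Δv₁ + Δv₂ = 9.474 km/s.

Δv = 9.474 km/s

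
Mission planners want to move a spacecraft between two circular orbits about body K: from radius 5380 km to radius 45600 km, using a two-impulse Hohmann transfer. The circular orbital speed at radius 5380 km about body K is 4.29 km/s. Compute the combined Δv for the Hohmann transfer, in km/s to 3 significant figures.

From the circular-orbit relation v² = μ/r at r = 5380 km: μ = v²r = (4.29)² × 5380 = 99014.1 km³/s².
Transfer-ellipse semi-major axis a_t = (r₁ + r₂)/2 = (5380 + 45600)/2 = 25490 km.
At r₁ the circular-orbit speed is v₁ = √(μ/r₁) = 4.290 km/s.
Transfer-orbit speed at r₁ (vis-viva equation): v_p = √[μ(2/r₁ − 1/a_t)] = 5.738 km/s.
First burn Δv₁ = |v_p − v₁| = 1.448 km/s.
Circular speed at r₂: v₂ = √(μ/r₂) = 1.4736 km/s.
Transfer-orbit speed at r₂: v_a = √[μ(2/r₂ − 1/a_t)] = 0.67697 km/s.
Second burn Δv₂ = |v₂ − v_a| = 0.7966 km/s.
Total Δv = Δv₁ + Δv₂ = 2.245 km/s.

Δv = 2.24 km/s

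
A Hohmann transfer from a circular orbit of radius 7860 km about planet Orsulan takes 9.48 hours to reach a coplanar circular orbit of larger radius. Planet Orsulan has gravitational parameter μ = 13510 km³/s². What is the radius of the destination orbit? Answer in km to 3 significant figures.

r₂ = 15500 km

Transfer time t = 9.48 hours = 34128 s, and t = π√(a_t³/μ).
So a_t = (μ t²/π²)^(1/3) = (13510 × (34128)² / π²)^(1/3) = 11682 km.
Since a_t = (r₁ + r₂)/2, r₂ = 2a_t − r₁ = 2×11682 − 7860 = 15504 km.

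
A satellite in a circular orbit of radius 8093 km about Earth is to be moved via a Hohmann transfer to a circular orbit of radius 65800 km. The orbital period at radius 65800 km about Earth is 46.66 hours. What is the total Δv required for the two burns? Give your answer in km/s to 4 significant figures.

Δv = 3.657 km/s

From Kepler's third law T² = 4π²r³/μ at r = 65800 km, T = 46.66 hours = 46.66 × 3600 s = 1.67976×10^5 s: μ = 4π²r³/T² = 3.98605×10^5 km³/s².
Semi-major axis of the transfer orbit: a_t = (8093 + 65800)/2 = 36946.5 km.
At r₁ the circular-orbit speed is v₁ = √(μ/r₁) = 7.018 km/s.
On the transfer ellipse at r₁, vis-viva gives v_p = √[μ(2/r₁ − 1/a_t)] = 9.366 km/s.
First burn Δv₁ = |v_p − v₁| = 2.348 km/s.
At r₂, v₂ = √(μ/r₂) = 2.461 km/s.
Transfer-orbit speed at r₂: v_a = √[μ(2/r₂ − 1/a_t)] = 1.152 km/s.
Second burn Δv₂ = |v₂ − v_a| = 1.309 km/s.
Total Δv = Δv₁ + Δv₂ = 3.657 km/s.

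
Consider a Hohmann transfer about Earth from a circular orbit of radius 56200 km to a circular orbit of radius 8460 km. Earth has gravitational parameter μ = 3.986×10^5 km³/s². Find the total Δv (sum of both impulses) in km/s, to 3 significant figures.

Δv = 3.49 km/s

Transfer-ellipse semi-major axis a_t = (r₁ + r₂)/2 = (56200 + 8460)/2 = 32330 km.
Circular speed at r₁: v₁ = √(μ/r₁) = √(3.986×10^5/56200) = 2.663 km/s.
Transfer-orbit speed at r₁ (vis-viva equation): v_a = √[μ(2/r₁ − 1/a_t)] = 1.362 km/s.
First burn Δv₁ = |v_a − v₁| = 1.301 km/s.
At r₂, v₂ = √(μ/r₂) = 6.864 km/s.
Transfer-orbit speed at r₂: v_p = √[μ(2/r₂ − 1/a_t)] = 9.050 km/s.
Second burn Δv₂ = |v₂ − v_p| = 2.186 km/s.
Δv = Δv₁ + Δv₂ = 1.301 + 2.186 = 3.487 km/s.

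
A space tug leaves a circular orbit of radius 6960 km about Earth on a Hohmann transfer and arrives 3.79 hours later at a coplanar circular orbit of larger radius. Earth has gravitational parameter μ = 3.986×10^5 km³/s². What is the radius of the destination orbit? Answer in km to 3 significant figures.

Transfer time t = 3.79 hours = 13644 s, and t = π√(a_t³/μ).
So a_t = (μ t²/π²)^(1/3) = (3.986×10^5 × (13644)² / π²)^(1/3) = 19590 km.
Since a_t = (r₁ + r₂)/2, r₂ = 2a_t − r₁ = 2×19590 − 6960 = 32220 km.

r₂ = 32200 km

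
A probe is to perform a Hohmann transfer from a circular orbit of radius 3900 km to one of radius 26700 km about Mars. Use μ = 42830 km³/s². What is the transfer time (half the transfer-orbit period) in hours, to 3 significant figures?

Semi-major axis of the transfer orbit: a_t = (3900 + 26700)/2 = 15300 km.
By Kepler's third law the transfer-orbit period is T = 2π√(a_t³/μ), so t = T/2 = 28730 s.
Converting: 28730 s ÷ 3600 s/hour = 7.98 hours.

t = 7.98 hours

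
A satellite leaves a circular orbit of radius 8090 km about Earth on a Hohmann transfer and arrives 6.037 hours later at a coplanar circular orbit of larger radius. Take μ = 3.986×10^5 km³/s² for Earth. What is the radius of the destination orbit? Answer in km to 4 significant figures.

Transfer time t = 6.037 hours = 21733.2 s, and t = π√(a_t³/μ).
So a_t = (μ t²/π²)^(1/3) = (3.986×10^5 × (21733.2)² / π²)^(1/3) = 26719 km.
Since a_t = (r₁ + r₂)/2, r₂ = 2a_t − r₁ = 2×26719 − 8090 = 45348 km.

r₂ = 45350 km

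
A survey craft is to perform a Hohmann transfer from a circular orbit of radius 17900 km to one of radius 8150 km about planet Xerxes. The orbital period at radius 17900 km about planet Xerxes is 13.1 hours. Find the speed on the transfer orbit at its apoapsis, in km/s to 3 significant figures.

v = 1.89 km/s

From Kepler's third law T² = 4π²r³/μ at r = 17900 km, T = 13.1 hours = 13.1 × 3600 s = 47160 s: μ = 4π²r³/T² = 1.01805×10^5 km³/s².
Transfer-ellipse semi-major axis a_t = (r₁ + r₂)/2 = (17900 + 8150)/2 = 13025 km.
The apoapsis of the transfer ellipse is at r = 17900 km.
From the vis-viva equation, v = √[μ(2/r − 1/a_t)] = 1.886 km/s.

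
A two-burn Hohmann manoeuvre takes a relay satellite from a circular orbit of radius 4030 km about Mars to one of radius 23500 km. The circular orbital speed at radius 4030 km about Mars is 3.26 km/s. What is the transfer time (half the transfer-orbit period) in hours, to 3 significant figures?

t = 6.81 hours

From the circular-orbit relation v² = μ/r at r = 4030 km: μ = v²r = (3.26)² × 4030 = 42829.2 km³/s².
Semi-major axis of the transfer orbit: a_t = (4030 + 23500)/2 = 13765 km.
Transfer time t = π√(a_t³/μ) = π√((13765)³ / 42829.2) = 24520 s.
Converting: 24520 s ÷ 3600 s/hour = 6.81 hours.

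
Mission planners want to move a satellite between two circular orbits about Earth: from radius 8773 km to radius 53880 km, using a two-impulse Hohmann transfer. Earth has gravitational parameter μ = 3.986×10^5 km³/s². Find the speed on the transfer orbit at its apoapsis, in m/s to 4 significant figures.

Transfer-ellipse semi-major axis a_t = (r₁ + r₂)/2 = (8773 + 53880)/2 = 31326.5 km.
At apoapsis, r = 53880 km.
Vis-viva: v = √[μ(2/r − 1/a_t)] = √[3.986×10^5 × (2/53880 − 1/31326.5)] = 1.439 km/s.

v = 1439 m/s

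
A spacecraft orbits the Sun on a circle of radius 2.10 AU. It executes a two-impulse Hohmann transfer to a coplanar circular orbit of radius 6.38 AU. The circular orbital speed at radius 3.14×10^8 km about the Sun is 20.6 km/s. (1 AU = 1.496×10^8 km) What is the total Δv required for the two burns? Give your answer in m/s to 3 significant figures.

From the circular-orbit relation v² = μ/r at r = 3.14×10^8 km: μ = v²r = (20.6)² × 3.14×10^8 = 1.33249×10^11 km³/s².
In km: r₁ = 2.10 × 1.496×10^8 = 3.1416×10^8 km; r₂ = 6.38 × 1.496×10^8 = 9.54448×10^8 km.
Transfer-ellipse semi-major axis a_t = (r₁ + r₂)/2 = (3.1416×10^8 + 9.54448×10^8)/2 = 6.34304×10^8 km.
At r₁ the circular-orbit speed is v₁ = √(μ/r₁) = 20.595 km/s.
Transfer-orbit speed at r₁ (v² = μ(2/r − 1/a)): v_p = √[μ(2/r₁ − 1/a_t)] = 25.263 km/s.
First burn Δv₁ = |v_p − v₁| = 4.668 km/s.
At r₂, v₂ = √(μ/r₂) = 11.8156 km/s.
Transfer-orbit speed at r₂: v_a = √[μ(2/r₂ − 1/a_t)] = 8.31539 km/s.
Second burn Δv₂ = |v₂ − v_a| = 3.500 km/s.
Total Δv = Δv₁ + Δv₂ = 8.168 km/s.

Δv = 8170 m/s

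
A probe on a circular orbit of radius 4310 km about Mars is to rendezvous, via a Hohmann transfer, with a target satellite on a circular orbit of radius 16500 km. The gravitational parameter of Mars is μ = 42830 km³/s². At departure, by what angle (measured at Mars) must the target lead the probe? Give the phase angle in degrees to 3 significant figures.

φ = 89.9°

The Hohmann ellipse has a_t = (r₁ + r₂)/2 = 10405 km.
The half-period of the transfer ellipse is t = π√(a_t³/μ) = 16111.6 s.
Target angular speed ω₂ = √(μ/r₂³) = 9.76446×10^-5 rad/s.
Angle swept by the target during transfer: ω₂·t = 1.5732 rad = 90.14°.
Arrival is 180° from departure on the ellipse, so φ = 180° − 90.14° = 89.9°.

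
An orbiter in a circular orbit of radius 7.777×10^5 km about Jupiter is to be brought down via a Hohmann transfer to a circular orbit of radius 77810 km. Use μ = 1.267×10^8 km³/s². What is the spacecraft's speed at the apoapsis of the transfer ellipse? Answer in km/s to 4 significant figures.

The Hohmann ellipse has a_t = (r₁ + r₂)/2 = 4.27755×10^5 km.
The apoapsis of the transfer ellipse is at r = 7.777×10^5 km.
From the vis-viva equation, v = √[μ(2/r − 1/a_t)] = 5.444 km/s.

v = 5.444 km/s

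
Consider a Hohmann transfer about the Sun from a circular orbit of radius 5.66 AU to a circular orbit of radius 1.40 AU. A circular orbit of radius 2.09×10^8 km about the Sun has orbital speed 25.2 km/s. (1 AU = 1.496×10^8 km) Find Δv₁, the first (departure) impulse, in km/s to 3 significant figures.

From the circular-orbit relation v² = μ/r at r = 2.09×10^8 km: μ = v²r = (25.2)² × 2.09×10^8 = 1.32723×10^11 km³/s².
In km: r₁ = 5.66 × 1.496×10^8 = 8.46736×10^8 km; r₂ = 1.40 × 1.496×10^8 = 2.0944×10^8 km.
The Hohmann ellipse has a_t = (r₁ + r₂)/2 = 5.28088×10^8 km.
Circular speed at r = 8.46736×10^8 km: v_c = √(μ/r) = 12.52 km/s.
Transfer-orbit speed at the same r (vis-viva, a = a_t): v_t = √[μ(2/r − 1/a_t)] = 7.885 km/s.
Δv₁ = |v_t − v_c| = |7.885 − 12.52| = 4.635 km/s.

Δv₁ = 4.64 km/s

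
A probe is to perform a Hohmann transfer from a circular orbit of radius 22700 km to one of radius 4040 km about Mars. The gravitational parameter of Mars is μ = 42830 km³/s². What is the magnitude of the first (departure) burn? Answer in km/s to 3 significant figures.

The Hohmann ellipse has a_t = (r₁ + r₂)/2 = 13370 km.
Circular speed at r = 22700 km: v_c = √(μ/r) = 1.3736 km/s.
Vis-viva on the transfer ellipse at r = 22700 km gives v_t = √[μ(2/r − 1/a_t)] = 0.75507 km/s.
Δv₁ = |v_t − v_c| = |0.75507 − 1.3736| = 0.6185 km/s.

Δv₁ = 0.619 km/s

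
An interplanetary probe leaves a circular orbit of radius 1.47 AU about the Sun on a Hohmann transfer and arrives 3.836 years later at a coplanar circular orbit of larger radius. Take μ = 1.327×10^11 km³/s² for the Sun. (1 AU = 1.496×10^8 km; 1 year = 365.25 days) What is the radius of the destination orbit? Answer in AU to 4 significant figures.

r₂ = 6.309 AU

In km: r₁ = 1.47 × 1.496×10^8 = 2.19912×10^8 km.
Transfer time t = 3.836 years × 365.25 × 86400 s = 1.210549536×10^8 s, and t = π√(a_t³/μ).
So a_t = (μ t²/π²)^(1/3) = (1.327×10^11 × (1.210549536×10^8)² / π²)^(1/3) = 5.8190×10^8 km.
Since a_t = (r₁ + r₂)/2, r₂ = 2a_t − r₁ = 2×5.8190×10^8 − 2.19912×10^8 = 9.43888×10^8 km.
In AU: r₂ = 9.43888×10^8 / 1.496×10^8 = 6.309 AU.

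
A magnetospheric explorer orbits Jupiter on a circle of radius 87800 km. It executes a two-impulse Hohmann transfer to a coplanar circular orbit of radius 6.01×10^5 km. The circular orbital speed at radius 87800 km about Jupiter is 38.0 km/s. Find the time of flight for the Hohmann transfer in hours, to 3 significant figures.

From the circular-orbit relation v² = μ/r at r = 87800 km: μ = v²r = (38.0)² × 87800 = 1.26783×10^8 km³/s².
The Hohmann ellipse has a_t = (r₁ + r₂)/2 = 3.444×10^5 km.
Transfer time t = π√(a_t³/μ) = π√((3.444×10^5)³ / 1.26783×10^8) = 56390 s.
Converting: 56390 s ÷ 3600 s/hour = 15.7 hours.

t = 15.7 hours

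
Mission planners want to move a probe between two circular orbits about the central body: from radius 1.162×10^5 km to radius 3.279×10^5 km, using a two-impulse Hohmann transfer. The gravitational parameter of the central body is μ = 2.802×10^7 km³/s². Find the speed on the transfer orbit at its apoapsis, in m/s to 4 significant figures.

The Hohmann ellipse has a_t = (r₁ + r₂)/2 = 2.2205×10^5 km.
The apoapsis of the transfer ellipse is at r = 3.279×10^5 km.
Vis-viva: v = √[μ(2/r − 1/a_t)] = √[2.802×10^7 × (2/3.279×10^5 − 1/2.2205×10^5)] = 6.687 km/s.

v = 6687 m/s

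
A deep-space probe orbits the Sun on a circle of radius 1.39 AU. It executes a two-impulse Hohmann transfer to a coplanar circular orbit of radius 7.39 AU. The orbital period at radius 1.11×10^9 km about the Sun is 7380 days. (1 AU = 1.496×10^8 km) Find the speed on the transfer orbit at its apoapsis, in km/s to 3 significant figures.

From Kepler's third law T² = 4π²r³/μ at r = 1.11×10^9 km, T = 7380 days = 7380 × 86400 s = 6.37632×10^8 s: μ = 4π²r³/T² = 1.32797×10^11 km³/s².
In km: r₁ = 1.39 × 1.496×10^8 = 2.07944×10^8 km; r₂ = 7.39 × 1.496×10^8 = 1.105544×10^9 km.
The Hohmann ellipse has a_t = (r₁ + r₂)/2 = 6.56744×10^8 km.
The apoapsis of the transfer ellipse is at r = 1.105544×10^9 km.
Vis-viva: v = √[μ(2/r − 1/a_t)] = √[1.32797×10^11 × (2/1.105544×10^9 − 1/6.56744×10^8)] = 6.167 km/s.

v = 6.17 km/s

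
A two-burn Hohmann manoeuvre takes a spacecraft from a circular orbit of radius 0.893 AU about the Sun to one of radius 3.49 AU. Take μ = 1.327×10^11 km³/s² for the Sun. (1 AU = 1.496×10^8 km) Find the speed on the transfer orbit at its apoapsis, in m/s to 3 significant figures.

v = 10200 m/s

In km: r₁ = 0.893 × 1.496×10^8 = 1.335928×10^8 km; r₂ = 3.49 × 1.496×10^8 = 5.22104×10^8 km.
Transfer-ellipse semi-major axis a_t = (r₁ + r₂)/2 = (1.335928×10^8 + 5.22104×10^8)/2 = 3.278484×10^8 km.
At apoapsis, r = 5.22104×10^8 km.
Applying v² = μ(2/r − 1/a_t): v = 10.18 km/s.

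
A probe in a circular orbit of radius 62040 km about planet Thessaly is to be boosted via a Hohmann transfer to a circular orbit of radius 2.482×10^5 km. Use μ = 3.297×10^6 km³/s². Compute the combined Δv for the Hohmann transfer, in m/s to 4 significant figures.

Semi-major axis of the transfer orbit: a_t = (62040 + 2.482×10^5)/2 = 1.5512×10^5 km.
At r₁ the circular-orbit speed is v₁ = √(μ/r₁) = 7.290 km/s.
On the transfer ellipse at r₁, vis-viva equation gives v_p = √[μ(2/r₁ − 1/a_t)] = 9.221 km/s.
First burn Δv₁ = |v_p − v₁| = 1.931 km/s.
At r₂, v₂ = √(μ/r₂) = 3.645 km/s.
Transfer-orbit speed at r₂: v_a = √[μ(2/r₂ − 1/a_t)] = 2.305 km/s.
Second burn Δv₂ = |v₂ − v_a| = 1.340 km/s.
Total Δv = Δv₁ + Δv₂ = 3.271 km/s.

Δv = 3271 m/s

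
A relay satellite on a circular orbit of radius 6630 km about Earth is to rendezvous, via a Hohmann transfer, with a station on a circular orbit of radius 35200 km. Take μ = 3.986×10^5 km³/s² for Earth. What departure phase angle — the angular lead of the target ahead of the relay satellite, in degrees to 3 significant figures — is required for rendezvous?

Semi-major axis of the transfer orbit: a_t = (6630 + 35200)/2 = 20915 km.
The half-period of the transfer ellipse is t = π√(a_t³/μ) = 15051 s.
Target angular speed ω₂ = √(μ/r₂³) = 9.5599×10^-5 rad/s.
Angle swept by the target during transfer: ω₂·t = 1.4389 rad = 82.44°.
The relay satellite traverses 180° on the transfer ellipse, so the target must lead by 180° − 82.44° = 97.6°.

φ = 97.6°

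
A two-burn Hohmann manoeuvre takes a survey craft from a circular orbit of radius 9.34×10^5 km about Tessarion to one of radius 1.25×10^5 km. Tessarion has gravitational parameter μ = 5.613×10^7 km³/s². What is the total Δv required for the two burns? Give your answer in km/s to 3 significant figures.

Δv = 10.9 km/s

Transfer-ellipse semi-major axis a_t = (r₁ + r₂)/2 = (9.340×10^5 + 1.250×10^5)/2 = 5.295×10^5 km.
Circular speed at r₁: v₁ = √(μ/r₁) = √(5.613×10^7/9.340×10^5) = 7.7522 km/s.
On the transfer ellipse at r₁, vis-viva gives v_a = √[μ(2/r₁ − 1/a_t)] = 3.7666 km/s.
First burn Δv₁ = |v_a − v₁| = 3.986 km/s.
At r₂, v₂ = √(μ/r₂) = 21.191 km/s.
Transfer-orbit speed at r₂: v_p = √[μ(2/r₂ − 1/a_t)] = 28.144 km/s.
Second burn Δv₂ = |v₂ − v_p| = 6.953 km/s.
Δv = Δv₁ + Δv₂ = 3.986 + 6.953 = 10.94 km/s.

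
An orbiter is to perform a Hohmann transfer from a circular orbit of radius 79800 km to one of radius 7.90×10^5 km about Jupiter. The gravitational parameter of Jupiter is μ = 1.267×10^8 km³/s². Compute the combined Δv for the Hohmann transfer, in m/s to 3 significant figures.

Δv = 21100 m/s

Transfer-ellipse semi-major axis a_t = (r₁ + r₂)/2 = (79800 + 7.900×10^5)/2 = 4.349×10^5 km.
Circular speed at r₁: v₁ = √(μ/r₁) = √(1.267×10^8/79800) = 39.846 km/s.
Transfer-orbit speed at r₁ (v² = μ(2/r − 1/a)): v_p = √[μ(2/r₁ − 1/a_t)] = 53.704 km/s.
First burn Δv₁ = |v_p − v₁| = 13.86 km/s.
Circular speed at r₂: v₂ = √(μ/r₂) = 12.664 km/s.
Transfer-orbit speed at r₂: v_a = √[μ(2/r₂ − 1/a_t)] = 5.4248 km/s.
Second burn Δv₂ = |v₂ − v_a| = 7.239 km/s.
Total Δv = Δv₁ + Δv₂ = 21.10 km/s.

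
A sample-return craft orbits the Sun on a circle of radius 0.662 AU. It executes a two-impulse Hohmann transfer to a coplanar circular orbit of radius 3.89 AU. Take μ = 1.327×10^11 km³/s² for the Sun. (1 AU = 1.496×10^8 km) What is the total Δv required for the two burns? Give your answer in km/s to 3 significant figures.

In km: r₁ = 0.662 × 1.496×10^8 = 9.90352×10^7 km; r₂ = 3.89 × 1.496×10^8 = 5.81944×10^8 km.
The Hohmann ellipse has a_t = (r₁ + r₂)/2 = 3.404896×10^8 km.
Circular speed at r₁: v₁ = √(μ/r₁) = √(1.327×10^11/9.90352×10^7) = 36.61 km/s.
Transfer-orbit speed at r₁ (v² = μ(2/r − 1/a)): v_p = √[μ(2/r₁ − 1/a_t)] = 47.86 km/s.
First burn Δv₁ = |v_p − v₁| = 11.25 km/s.
At r₂, v₂ = √(μ/r₂) = 15.101 km/s.
Transfer-orbit speed at r₂: v_a = √[μ(2/r₂ − 1/a_t)] = 8.1440 km/s.
Second burn Δv₂ = |v₂ − v_a| = 6.957 km/s.
Total Δv = Δv₁ + Δv₂ = 18.21 km/s.

Δv = 18.2 km/s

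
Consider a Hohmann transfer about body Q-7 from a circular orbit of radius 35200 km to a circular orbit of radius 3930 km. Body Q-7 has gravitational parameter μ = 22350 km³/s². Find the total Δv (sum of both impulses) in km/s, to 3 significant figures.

Transfer-ellipse semi-major axis a_t = (r₁ + r₂)/2 = (35200 + 3930)/2 = 19565 km.
At r₁ the circular-orbit speed is v₁ = √(μ/r₁) = 0.7968 km/s.
On the transfer ellipse at r₁, vis-viva equation gives v_a = √[μ(2/r₁ − 1/a_t)] = 0.3571 km/s.
First burn Δv₁ = |v_a − v₁| = 0.4397 km/s.
At r₂, v₂ = √(μ/r₂) = 2.385 km/s.
Transfer-orbit speed at r₂: v_p = √[μ(2/r₂ − 1/a_t)] = 3.199 km/s.
Second burn Δv₂ = |v₂ − v_p| = 0.8140 km/s.
Δv = Δv₁ + Δv₂ = 0.4397 + 0.8140 = 1.254 km/s.

Δv = 1.25 km/s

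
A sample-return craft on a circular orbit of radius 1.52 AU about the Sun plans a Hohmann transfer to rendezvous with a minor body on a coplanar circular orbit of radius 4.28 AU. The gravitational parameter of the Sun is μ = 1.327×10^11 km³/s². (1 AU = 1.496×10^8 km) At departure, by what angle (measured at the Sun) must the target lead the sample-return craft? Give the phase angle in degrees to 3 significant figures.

In km: r₁ = 1.52 × 1.496×10^8 = 2.27392×10^8 km; r₂ = 4.28 × 1.496×10^8 = 6.40288×10^8 km.
The Hohmann ellipse has a_t = (r₁ + r₂)/2 = 4.3384×10^8 km.
The half-period of the transfer ellipse is t = π√(a_t³/μ) = 7.793×10^7 s.
Target angular speed ω₂ = √(μ/r₂³) = 2.248×10^-8 rad/s.
Angle swept by the target during transfer: ω₂·t = 1.752 rad = 100.4°.
The sample-return craft traverses 180° on the transfer ellipse, so the target must lead by 180° − 100.4° = 79.6°.

φ = 79.6°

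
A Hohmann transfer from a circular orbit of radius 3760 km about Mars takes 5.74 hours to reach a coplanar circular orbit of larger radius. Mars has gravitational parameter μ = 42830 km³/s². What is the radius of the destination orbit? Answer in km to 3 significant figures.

r₂ = 20800 km

Transfer time t = 5.74 hours = 20664 s, and t = π√(a_t³/μ).
So a_t = (μ t²/π²)^(1/3) = (42830 × (20664)² / π²)^(1/3) = 12283 km.
Since a_t = (r₁ + r₂)/2, r₂ = 2a_t − r₁ = 2×12283 − 3760 = 20806 km.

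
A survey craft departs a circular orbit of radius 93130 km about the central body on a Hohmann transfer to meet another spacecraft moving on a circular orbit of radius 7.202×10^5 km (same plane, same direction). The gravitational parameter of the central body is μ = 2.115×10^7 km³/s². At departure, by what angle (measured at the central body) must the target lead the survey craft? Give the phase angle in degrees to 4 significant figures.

φ = 103.6°

The Hohmann ellipse has a_t = (r₁ + r₂)/2 = 4.06665×10^5 km.
The half-period of the transfer ellipse is t = π√(a_t³/μ) = 1.77154×10^5 s.
The target's mean motion on its circular orbit is ω₂ = √(μ/r₂³) = 7.52446×10^-6 rad/s.
Angle swept by the target during transfer: ω₂·t = 1.33299 rad = 76.37°.
Arrival is 180° from departure on the ellipse, so φ = 180° − 76.37° = 103.6°.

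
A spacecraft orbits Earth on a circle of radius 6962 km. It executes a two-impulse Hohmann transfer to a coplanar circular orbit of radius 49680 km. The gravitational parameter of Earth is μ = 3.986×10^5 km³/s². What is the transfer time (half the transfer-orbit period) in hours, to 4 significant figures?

The Hohmann ellipse has a_t = (r₁ + r₂)/2 = 28321 km.
By Kepler's third law the transfer-orbit period is T = 2π√(a_t³/μ), so t = T/2 = 23716 s.
Converting: 23716 s ÷ 3600 s/hour = 6.588 hours.

t = 6.588 hours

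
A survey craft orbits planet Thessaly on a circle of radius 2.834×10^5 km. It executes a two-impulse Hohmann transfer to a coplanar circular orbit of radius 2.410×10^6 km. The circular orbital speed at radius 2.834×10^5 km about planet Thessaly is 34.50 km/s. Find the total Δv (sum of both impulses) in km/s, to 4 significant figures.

Δv = 18.06 km/s

From the circular-orbit relation v² = μ/r at r = 2.834×10^5 km: μ = v²r = (34.50)² × 2.834×10^5 = 3.37317×10^8 km³/s².
Semi-major axis of the transfer orbit: a_t = (2.834×10^5 + 2.410×10^6)/2 = 1.3467×10^6 km.
At r₁ the circular-orbit speed is v₁ = √(μ/r₁) = 34.500 km/s.
Transfer-orbit speed at r₁ (vis-viva): v_p = √[μ(2/r₁ − 1/a_t)] = 46.152 km/s.
First burn Δv₁ = |v_p − v₁| = 11.652 km/s.
At r₂, v₂ = √(μ/r₂) = 11.8307 km/s.
Transfer-orbit speed at r₂: v_a = √[μ(2/r₂ − 1/a_t)] = 5.42719 km/s.
Second burn Δv₂ = |v₂ − v_a| = 6.4035 km/s.
Total Δv = Δv₁ + Δv₂ = 18.06 km/s.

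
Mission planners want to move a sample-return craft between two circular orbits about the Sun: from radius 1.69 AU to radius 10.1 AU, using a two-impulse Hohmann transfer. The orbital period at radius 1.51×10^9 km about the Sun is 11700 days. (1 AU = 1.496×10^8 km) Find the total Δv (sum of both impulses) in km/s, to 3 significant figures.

Δv = 11.4 km/s

From Kepler's third law T² = 4π²r³/μ at r = 1.51×10^9 km, T = 11700 days = 11700 × 86400 s = 1.01088×10^9 s: μ = 4π²r³/T² = 1.33012×10^11 km³/s².
In km: r₁ = 1.69 × 1.496×10^8 = 2.52824×10^8 km; r₂ = 10.1 × 1.496×10^8 = 1.51096×10^9 km.
Transfer-ellipse semi-major axis a_t = (r₁ + r₂)/2 = (2.52824×10^8 + 1.51096×10^9)/2 = 8.81892×10^8 km.
Circular speed at r₁: v₁ = √(μ/r₁) = √(1.33012×10^11/2.52824×10^8) = 22.9370 km/s.
Transfer-orbit speed at r₁ (v² = μ(2/r − 1/a)): v_p = √[μ(2/r₁ − 1/a_t)] = 30.0231 km/s.
First burn Δv₁ = |v_p − v₁| = 7.0861 km/s.
Circular speed at r₂: v₂ = √(μ/r₂) = 9.3825 km/s.
Transfer-orbit speed at r₂: v_a = √[μ(2/r₂ − 1/a_t)] = 5.0237 km/s.
Second burn Δv₂ = |v₂ − v_a| = 4.3588 km/s.
Total Δv = Δv₁ + Δv₂ = 11.44 km/s.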